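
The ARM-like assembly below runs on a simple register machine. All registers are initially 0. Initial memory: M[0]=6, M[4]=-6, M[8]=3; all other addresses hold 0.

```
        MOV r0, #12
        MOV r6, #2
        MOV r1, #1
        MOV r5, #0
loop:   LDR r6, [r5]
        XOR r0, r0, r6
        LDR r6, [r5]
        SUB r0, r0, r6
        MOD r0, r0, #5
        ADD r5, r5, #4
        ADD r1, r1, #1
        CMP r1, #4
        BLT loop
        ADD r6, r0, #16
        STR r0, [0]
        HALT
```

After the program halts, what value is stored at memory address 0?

4

MOV r0, #12 → r0=12
MOV r6, #2 → r6=2
MOV r1, #1 → r1=1
MOV r5, #0 → r5=0
LDR r6, [r5] → r6=M[0]=6
XOR r0, r0, r6 → r0=12^6=10
LDR r6, [r5] → r6=M[0]=6
SUB r0, r0, r6 → r0=10-6=4
MOD r0, r0, #5 → r0=4%5=4
ADD r5, r5, #4 → r5=0+4=4
ADD r1, r1, #1 → r1=1+1=2
CMP r1, #4  (cmp 2,4)
BLT loop: taken
LDR r6, [r5] → r6=M[4]=-6
XOR r0, r0, r6 → r0=4^(-6)=-2
LDR r6, [r5] → r6=M[4]=-6
SUB r0, r0, r6 → r0=(-2)-(-6)=4
MOD r0, r0, #5 → r0=4%5=4
ADD r5, r5, #4 → r5=4+4=8
ADD r1, r1, #1 → r1=2+1=3
CMP r1, #4  (cmp 3,4)
BLT loop: taken
LDR r6, [r5] → r6=M[8]=3
XOR r0, r0, r6 → r0=4^3=7
LDR r6, [r5] → r6=M[8]=3
SUB r0, r0, r6 → r0=7-3=4
MOD r0, r0, #5 → r0=4%5=4
ADD r5, r5, #4 → r5=8+4=12
ADD r1, r1, #1 → r1=3+1=4
CMP r1, #4  (cmp 4,4)
BLT loop: not taken
ADD r6, r0, #16 → r6=4+16=20
STR r0, [0] → M[0]=4
halt.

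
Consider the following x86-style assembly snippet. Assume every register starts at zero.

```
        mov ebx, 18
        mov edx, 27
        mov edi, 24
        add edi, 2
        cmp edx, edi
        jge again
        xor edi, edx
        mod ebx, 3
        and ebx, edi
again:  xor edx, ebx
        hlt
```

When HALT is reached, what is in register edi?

after mov ebx, 18: ebx=18
after mov edx, 27: edx=27
after mov edi, 24: edi=24
after add edi, 2: edi=24+2=26
cmp edx, edi  (cmp 27,26)
jge again: taken
after xor edx, ebx: edx=27^18=9
halt.

26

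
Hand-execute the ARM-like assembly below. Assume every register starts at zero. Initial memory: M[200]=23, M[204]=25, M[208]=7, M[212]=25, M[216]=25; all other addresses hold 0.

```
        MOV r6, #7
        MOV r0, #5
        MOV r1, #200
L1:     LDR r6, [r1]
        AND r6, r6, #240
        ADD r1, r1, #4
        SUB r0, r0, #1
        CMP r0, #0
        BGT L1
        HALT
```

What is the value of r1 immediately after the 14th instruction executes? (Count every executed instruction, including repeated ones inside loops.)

208

r6=7
r0=5
r1=200
r6=M[200]=23
r6=23&240=16
r1=200+4=204
r0=5-1=4
CMP r0, #0  (cmp 4,0)
BGT L1: taken
r6=M[204]=25
r6=25&240=16
r1=204+4=208
r0=4-1=3
CMP r0, #0  (cmp 3,0)
After step 14: r1 = 208.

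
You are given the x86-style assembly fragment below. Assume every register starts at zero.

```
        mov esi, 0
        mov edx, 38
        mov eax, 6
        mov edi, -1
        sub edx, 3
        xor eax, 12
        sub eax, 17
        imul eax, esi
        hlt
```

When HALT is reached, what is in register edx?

mov esi, 0 → esi=0
mov edx, 38 → edx=38
mov eax, 6 → eax=6
mov edi, -1 → edi=-1
sub edx, 3 → edx=38-3=35
xor eax, 12 → eax=6^12=10
sub eax, 17 → eax=10-17=-7
imul eax, esi → eax=(-7)*0=0
halt.

35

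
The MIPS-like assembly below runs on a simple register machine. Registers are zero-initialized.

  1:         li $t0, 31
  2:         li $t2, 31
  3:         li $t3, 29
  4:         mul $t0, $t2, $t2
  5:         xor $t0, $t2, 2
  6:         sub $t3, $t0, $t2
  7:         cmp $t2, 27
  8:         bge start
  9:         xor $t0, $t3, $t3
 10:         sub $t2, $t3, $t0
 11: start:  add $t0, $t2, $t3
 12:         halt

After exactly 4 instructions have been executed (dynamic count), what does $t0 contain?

after li $t0, 31: $t0=31
after li $t2, 31: $t2=31
after li $t3, 29: $t3=29
after mul $t0, $t2, $t2: $t0=31*31=961
After step 4: $t0 = 961.

961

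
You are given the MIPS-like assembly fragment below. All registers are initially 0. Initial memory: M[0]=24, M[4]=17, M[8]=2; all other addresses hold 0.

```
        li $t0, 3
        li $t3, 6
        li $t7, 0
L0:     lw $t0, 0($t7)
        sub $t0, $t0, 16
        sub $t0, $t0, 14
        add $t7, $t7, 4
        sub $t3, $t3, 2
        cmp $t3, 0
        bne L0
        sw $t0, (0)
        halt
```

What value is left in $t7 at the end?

12

$t0=3
$t3=6
$t7=0
$t0=M[0]=24
$t0=24-16=8
$t0=8-14=-6
$t7=0+4=4
$t3=6-2=4
cmp $t3, 0  (cmp 4,0)
bne L0: taken
$t0=M[4]=17
$t0=17-16=1
$t0=1-14=-13
$t7=4+4=8
$t3=4-2=2
cmp $t3, 0  (cmp 2,0)
bne L0: taken
$t0=M[8]=2
$t0=2-16=-14
$t0=(-14)-14=-28
$t7=8+4=12
$t3=2-2=0
cmp $t3, 0  (cmp 0,0)
bne L0: not taken
sw $t0, (0) → M[0]=-28
halt.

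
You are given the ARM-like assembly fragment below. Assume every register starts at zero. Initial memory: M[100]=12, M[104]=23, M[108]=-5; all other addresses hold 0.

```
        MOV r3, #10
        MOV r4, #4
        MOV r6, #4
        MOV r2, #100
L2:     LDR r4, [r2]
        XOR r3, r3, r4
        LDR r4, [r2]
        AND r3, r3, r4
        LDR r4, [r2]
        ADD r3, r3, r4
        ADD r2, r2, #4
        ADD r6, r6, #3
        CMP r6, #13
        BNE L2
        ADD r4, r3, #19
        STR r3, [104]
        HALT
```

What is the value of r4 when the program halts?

after MOV r3, #10: r3=10
after MOV r4, #4: r4=4
after MOV r6, #4: r6=4
after MOV r2, #100: r2=100
after LDR r4, [r2]: r4=M[100]=12
after XOR r3, r3, r4: r3=10^12=6
after LDR r4, [r2]: r4=M[100]=12
after AND r3, r3, r4: r3=6&12=4
after LDR r4, [r2]: r4=M[100]=12
after ADD r3, r3, r4: r3=4+12=16
after ADD r2, r2, #4: r2=100+4=104
after ADD r6, r6, #3: r6=4+3=7
CMP r6, #13  (cmp 7,13)
BNE L2: taken
after LDR r4, [r2]: r4=M[104]=23
after XOR r3, r3, r4: r3=16^23=7
after LDR r4, [r2]: r4=M[104]=23
after AND r3, r3, r4: r3=7&23=7
after LDR r4, [r2]: r4=M[104]=23
after ADD r3, r3, r4: r3=7+23=30
after ADD r2, r2, #4: r2=104+4=108
after ADD r6, r6, #3: r6=7+3=10
CMP r6, #13  (cmp 10,13)
BNE L2: taken
after LDR r4, [r2]: r4=M[108]=-5
after XOR r3, r3, r4: r3=30^(-5)=-27
after LDR r4, [r2]: r4=M[108]=-5
after AND r3, r3, r4: r3=(-27)&(-5)=-31
after LDR r4, [r2]: r4=M[108]=-5
after ADD r3, r3, r4: r3=(-31)+(-5)=-36
after ADD r2, r2, #4: r2=108+4=112
after ADD r6, r6, #3: r6=10+3=13
CMP r6, #13  (cmp 13,13)
BNE L2: not taken
after ADD r4, r3, #19: r4=(-36)+19=-17
STR r3, [104] → M[104]=-36
halt.

-17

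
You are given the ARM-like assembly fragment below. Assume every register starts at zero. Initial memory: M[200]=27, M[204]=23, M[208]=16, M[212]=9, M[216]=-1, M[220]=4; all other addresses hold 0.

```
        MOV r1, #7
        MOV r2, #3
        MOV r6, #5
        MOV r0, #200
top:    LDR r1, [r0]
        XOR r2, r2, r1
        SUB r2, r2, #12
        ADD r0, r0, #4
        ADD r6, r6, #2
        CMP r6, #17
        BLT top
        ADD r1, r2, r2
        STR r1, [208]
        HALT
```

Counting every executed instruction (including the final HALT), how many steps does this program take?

49

r1=7
r2=3
r6=5
r0=200
r1=M[200]=27
r2=3^27=24
r2=24-12=12
r0=200+4=204
r6=5+2=7
CMP r6, #17  (cmp 7,17)
BLT top: taken
r1=M[204]=23
r2=12^23=27
r2=27-12=15
r0=204+4=208
r6=7+2=9
CMP r6, #17  (cmp 9,17)
BLT top: taken
r1=M[208]=16
r2=15^16=31
r2=31-12=19
r0=208+4=212
r6=9+2=11
CMP r6, #17  (cmp 11,17)
BLT top: taken
r1=M[212]=9
r2=19^9=26
r2=26-12=14
r0=212+4=216
r6=11+2=13
CMP r6, #17  (cmp 13,17)
BLT top: taken
r1=M[216]=-1
r2=14^(-1)=-15
r2=(-15)-12=-27
r0=216+4=220
r6=13+2=15
CMP r6, #17  (cmp 15,17)
BLT top: taken
r1=M[220]=4
r2=(-27)^4=-31
r2=(-31)-12=-43
r0=220+4=224
r6=15+2=17
CMP r6, #17  (cmp 17,17)
BLT top: not taken
r1=(-43)+(-43)=-86
STR r1, [208] → M[208]=-86
halt.
Total executed instructions: 49.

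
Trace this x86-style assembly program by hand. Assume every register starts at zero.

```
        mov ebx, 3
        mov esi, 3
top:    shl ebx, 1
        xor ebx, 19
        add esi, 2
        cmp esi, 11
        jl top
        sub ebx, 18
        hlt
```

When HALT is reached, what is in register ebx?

ebx=3
esi=3
ebx=3<<1=6
ebx=6^19=21
esi=3+2=5
cmp esi, 11  (cmp 5,11)
jl top: taken
ebx=21<<1=42
ebx=42^19=57
esi=5+2=7
cmp esi, 11  (cmp 7,11)
jl top: taken
ebx=57<<1=114
ebx=114^19=97
esi=7+2=9
cmp esi, 11  (cmp 9,11)
jl top: taken
ebx=97<<1=194
ebx=194^19=209
esi=9+2=11
cmp esi, 11  (cmp 11,11)
jl top: not taken
ebx=209-18=191
halt.

191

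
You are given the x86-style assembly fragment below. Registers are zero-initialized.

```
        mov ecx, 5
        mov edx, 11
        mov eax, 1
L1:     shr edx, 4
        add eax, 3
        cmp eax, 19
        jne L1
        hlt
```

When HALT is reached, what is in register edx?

0

mov ecx, 5 → ecx=5
mov edx, 11 → edx=11
mov eax, 1 → eax=1
shr edx, 4 → edx=11>>4=0
add eax, 3 → eax=1+3=4
cmp eax, 19  (cmp 4,19)
jne L1: taken
shr edx, 4 → edx=0>>4=0
add eax, 3 → eax=4+3=7
cmp eax, 19  (cmp 7,19)
jne L1: taken
shr edx, 4 → edx=0>>4=0
add eax, 3 → eax=7+3=10
cmp eax, 19  (cmp 10,19)
jne L1: taken
shr edx, 4 → edx=0>>4=0
add eax, 3 → eax=10+3=13
cmp eax, 19  (cmp 13,19)
jne L1: taken
shr edx, 4 → edx=0>>4=0
add eax, 3 → eax=13+3=16
cmp eax, 19  (cmp 16,19)
jne L1: taken
shr edx, 4 → edx=0>>4=0
add eax, 3 → eax=16+3=19
cmp eax, 19  (cmp 19,19)
jne L1: not taken
halt.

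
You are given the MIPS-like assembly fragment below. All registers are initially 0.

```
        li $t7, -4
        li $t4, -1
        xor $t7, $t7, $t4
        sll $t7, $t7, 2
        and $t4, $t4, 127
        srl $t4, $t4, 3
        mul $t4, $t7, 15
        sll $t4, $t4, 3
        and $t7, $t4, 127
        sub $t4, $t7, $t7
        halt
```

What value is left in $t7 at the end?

32

li $t7, -4 → $t7=-4
li $t4, -1 → $t4=-1
xor $t7, $t7, $t4 → $t7=(-4)^(-1)=3
sll $t7, $t7, 2 → $t7=3<<2=12
and $t4, $t4, 127 → $t4=(-1)&127=127
srl $t4, $t4, 3 → $t4=127>>3=15
mul $t4, $t7, 15 → $t4=12*15=180
sll $t4, $t4, 3 → $t4=180<<3=1440
and $t7, $t4, 127 → $t7=1440&127=32
sub $t4, $t7, $t7 → $t4=32-32=0
halt.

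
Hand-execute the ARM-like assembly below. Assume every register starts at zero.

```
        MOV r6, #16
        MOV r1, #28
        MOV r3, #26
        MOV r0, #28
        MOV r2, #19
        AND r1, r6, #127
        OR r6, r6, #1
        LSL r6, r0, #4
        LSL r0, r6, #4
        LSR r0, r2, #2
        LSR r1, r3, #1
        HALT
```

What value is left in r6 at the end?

r6=16
r1=28
r3=26
r0=28
r2=19
r1=16&127=16
r6=16|1=17
r6=28<<4=448
r0=448<<4=7168
r0=19>>2=4
r1=26>>1=13
halt.

448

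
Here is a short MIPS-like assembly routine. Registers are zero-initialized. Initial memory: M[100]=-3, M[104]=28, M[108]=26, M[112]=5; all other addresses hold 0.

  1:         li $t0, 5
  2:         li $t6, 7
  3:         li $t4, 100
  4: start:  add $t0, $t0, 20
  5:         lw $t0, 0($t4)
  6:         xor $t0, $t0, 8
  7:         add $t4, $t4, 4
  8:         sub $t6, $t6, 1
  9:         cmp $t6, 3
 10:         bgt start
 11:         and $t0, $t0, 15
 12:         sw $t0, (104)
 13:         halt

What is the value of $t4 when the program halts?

$t0=5
$t6=7
$t4=100
$t0=5+20=25
$t0=M[100]=-3
$t0=(-3)^8=-11
$t4=100+4=104
$t6=7-1=6
cmp $t6, 3  (cmp 6,3)
bgt start: taken
$t0=(-11)+20=9
$t0=M[104]=28
$t0=28^8=20
$t4=104+4=108
$t6=6-1=5
cmp $t6, 3  (cmp 5,3)
bgt start: taken
$t0=20+20=40
$t0=M[108]=26
$t0=26^8=18
$t4=108+4=112
$t6=5-1=4
cmp $t6, 3  (cmp 4,3)
bgt start: taken
$t0=18+20=38
$t0=M[112]=5
$t0=5^8=13
$t4=112+4=116
$t6=4-1=3
cmp $t6, 3  (cmp 3,3)
bgt start: not taken
$t0=13&15=13
sw $t0, (104) → M[104]=13
halt.

116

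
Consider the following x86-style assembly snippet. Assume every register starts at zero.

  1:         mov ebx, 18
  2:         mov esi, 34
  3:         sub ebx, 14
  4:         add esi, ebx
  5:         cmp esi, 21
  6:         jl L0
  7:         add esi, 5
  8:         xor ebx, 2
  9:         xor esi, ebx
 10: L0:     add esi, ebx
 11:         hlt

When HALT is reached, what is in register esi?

51

after mov ebx, 18: ebx=18
after mov esi, 34: esi=34
after sub ebx, 14: ebx=18-14=4
after add esi, ebx: esi=34+4=38
cmp esi, 21  (cmp 38,21)
jl L0: not taken
after add esi, 5: esi=38+5=43
after xor ebx, 2: ebx=4^2=6
after xor esi, ebx: esi=43^6=45
after add esi, ebx: esi=45+6=51
halt.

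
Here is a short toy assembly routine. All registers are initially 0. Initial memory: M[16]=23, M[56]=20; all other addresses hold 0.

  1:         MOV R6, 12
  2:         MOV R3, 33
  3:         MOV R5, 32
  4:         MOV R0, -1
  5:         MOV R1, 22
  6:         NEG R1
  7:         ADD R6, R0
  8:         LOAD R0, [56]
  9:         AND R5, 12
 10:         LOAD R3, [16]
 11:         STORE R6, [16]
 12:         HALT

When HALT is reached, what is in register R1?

MOV R6, 12 → R6=12
MOV R3, 33 → R3=33
MOV R5, 32 → R5=32
MOV R0, -1 → R0=-1
MOV R1, 22 → R1=22
NEG R1 → R1=-(22)=-22
ADD R6, R0 → R6=12+(-1)=11
LOAD R0, [56] → R0=M[56]=20
AND R5, 12 → R5=32&12=0
LOAD R3, [16] → R3=M[16]=23
STORE R6, [16] → M[16]=11
halt.

-22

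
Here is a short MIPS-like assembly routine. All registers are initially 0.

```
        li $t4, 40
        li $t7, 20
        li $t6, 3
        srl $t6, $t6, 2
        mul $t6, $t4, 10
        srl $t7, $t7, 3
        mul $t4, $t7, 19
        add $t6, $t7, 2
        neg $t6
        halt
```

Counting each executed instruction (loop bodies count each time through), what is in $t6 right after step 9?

-4

after li $t4, 40: $t4=40
after li $t7, 20: $t7=20
after li $t6, 3: $t6=3
after srl $t6, $t6, 2: $t6=3>>2=0
after mul $t6, $t4, 10: $t6=40*10=400
after srl $t7, $t7, 3: $t7=20>>3=2
after mul $t4, $t7, 19: $t4=2*19=38
after add $t6, $t7, 2: $t6=2+2=4
after neg $t6: $t6=-(4)=-4
After step 9: $t6 = -4.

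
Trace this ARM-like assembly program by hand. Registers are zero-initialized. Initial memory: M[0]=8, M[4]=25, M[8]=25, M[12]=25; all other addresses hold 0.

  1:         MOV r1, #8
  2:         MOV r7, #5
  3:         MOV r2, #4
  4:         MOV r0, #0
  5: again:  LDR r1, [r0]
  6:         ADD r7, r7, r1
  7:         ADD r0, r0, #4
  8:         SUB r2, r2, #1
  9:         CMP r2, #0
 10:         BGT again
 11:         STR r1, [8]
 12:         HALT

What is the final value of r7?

MOV r1, #8 → r1=8
MOV r7, #5 → r7=5
MOV r2, #4 → r2=4
MOV r0, #0 → r0=0
LDR r1, [r0] → r1=M[0]=8
ADD r7, r7, r1 → r7=5+8=13
ADD r0, r0, #4 → r0=0+4=4
SUB r2, r2, #1 → r2=4-1=3
CMP r2, #0  (cmp 3,0)
BGT again: taken
LDR r1, [r0] → r1=M[4]=25
ADD r7, r7, r1 → r7=13+25=38
ADD r0, r0, #4 → r0=4+4=8
SUB r2, r2, #1 → r2=3-1=2
CMP r2, #0  (cmp 2,0)
BGT again: taken
LDR r1, [r0] → r1=M[8]=25
ADD r7, r7, r1 → r7=38+25=63
ADD r0, r0, #4 → r0=8+4=12
SUB r2, r2, #1 → r2=2-1=1
CMP r2, #0  (cmp 1,0)
BGT again: taken
LDR r1, [r0] → r1=M[12]=25
ADD r7, r7, r1 → r7=63+25=88
ADD r0, r0, #4 → r0=12+4=16
SUB r2, r2, #1 → r2=1-1=0
CMP r2, #0  (cmp 0,0)
BGT again: not taken
STR r1, [8] → M[8]=25
halt.

88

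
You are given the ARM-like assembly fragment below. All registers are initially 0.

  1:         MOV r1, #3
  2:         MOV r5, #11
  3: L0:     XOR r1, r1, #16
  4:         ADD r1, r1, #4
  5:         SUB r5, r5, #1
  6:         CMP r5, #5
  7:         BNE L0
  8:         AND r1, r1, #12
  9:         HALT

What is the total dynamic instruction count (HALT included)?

34

MOV r1, #3 → r1=3
MOV r5, #11 → r5=11
XOR r1, r1, #16 → r1=3^16=19
ADD r1, r1, #4 → r1=19+4=23
SUB r5, r5, #1 → r5=11-1=10
CMP r5, #5  (cmp 10,5)
BNE L0: taken
XOR r1, r1, #16 → r1=23^16=7
ADD r1, r1, #4 → r1=7+4=11
SUB r5, r5, #1 → r5=10-1=9
CMP r5, #5  (cmp 9,5)
BNE L0: taken
XOR r1, r1, #16 → r1=11^16=27
ADD r1, r1, #4 → r1=27+4=31
SUB r5, r5, #1 → r5=9-1=8
CMP r5, #5  (cmp 8,5)
BNE L0: taken
XOR r1, r1, #16 → r1=31^16=15
ADD r1, r1, #4 → r1=15+4=19
SUB r5, r5, #1 → r5=8-1=7
CMP r5, #5  (cmp 7,5)
BNE L0: taken
XOR r1, r1, #16 → r1=19^16=3
ADD r1, r1, #4 → r1=3+4=7
SUB r5, r5, #1 → r5=7-1=6
CMP r5, #5  (cmp 6,5)
BNE L0: taken
XOR r1, r1, #16 → r1=7^16=23
ADD r1, r1, #4 → r1=23+4=27
SUB r5, r5, #1 → r5=6-1=5
CMP r5, #5  (cmp 5,5)
BNE L0: not taken
AND r1, r1, #12 → r1=27&12=8
halt.
Total executed instructions: 34.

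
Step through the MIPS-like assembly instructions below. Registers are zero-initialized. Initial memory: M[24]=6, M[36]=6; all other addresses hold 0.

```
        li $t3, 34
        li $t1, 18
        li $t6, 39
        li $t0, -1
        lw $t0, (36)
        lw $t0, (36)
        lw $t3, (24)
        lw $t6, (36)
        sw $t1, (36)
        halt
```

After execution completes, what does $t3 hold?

6

$t3=34
$t1=18
$t6=39
$t0=-1
$t0=M[36]=6
$t0=M[36]=6
$t3=M[24]=6
$t6=M[36]=6
sw $t1, (36) → M[36]=18
halt.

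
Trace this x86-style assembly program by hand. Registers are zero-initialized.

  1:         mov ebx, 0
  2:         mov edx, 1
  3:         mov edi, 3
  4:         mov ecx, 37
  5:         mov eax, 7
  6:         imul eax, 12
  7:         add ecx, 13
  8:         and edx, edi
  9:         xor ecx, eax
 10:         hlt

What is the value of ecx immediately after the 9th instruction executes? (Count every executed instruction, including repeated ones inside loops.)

102

ebx=0
edx=1
edi=3
ecx=37
eax=7
eax=7*12=84
ecx=37+13=50
edx=1&3=1
ecx=50^84=102
After step 9: ecx = 102.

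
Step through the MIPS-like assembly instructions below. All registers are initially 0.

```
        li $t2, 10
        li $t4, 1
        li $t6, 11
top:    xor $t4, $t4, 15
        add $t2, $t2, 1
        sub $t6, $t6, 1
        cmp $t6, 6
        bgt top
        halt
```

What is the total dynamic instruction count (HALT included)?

29

li $t2, 10 → $t2=10
li $t4, 1 → $t4=1
li $t6, 11 → $t6=11
xor $t4, $t4, 15 → $t4=1^15=14
add $t2, $t2, 1 → $t2=10+1=11
sub $t6, $t6, 1 → $t6=11-1=10
cmp $t6, 6  (cmp 10,6)
bgt top: taken
xor $t4, $t4, 15 → $t4=14^15=1
add $t2, $t2, 1 → $t2=11+1=12
sub $t6, $t6, 1 → $t6=10-1=9
cmp $t6, 6  (cmp 9,6)
bgt top: taken
xor $t4, $t4, 15 → $t4=1^15=14
add $t2, $t2, 1 → $t2=12+1=13
sub $t6, $t6, 1 → $t6=9-1=8
cmp $t6, 6  (cmp 8,6)
bgt top: taken
xor $t4, $t4, 15 → $t4=14^15=1
add $t2, $t2, 1 → $t2=13+1=14
sub $t6, $t6, 1 → $t6=8-1=7
cmp $t6, 6  (cmp 7,6)
bgt top: taken
xor $t4, $t4, 15 → $t4=1^15=14
add $t2, $t2, 1 → $t2=14+1=15
sub $t6, $t6, 1 → $t6=7-1=6
cmp $t6, 6  (cmp 6,6)
bgt top: not taken
halt.
Total executed instructions: 29.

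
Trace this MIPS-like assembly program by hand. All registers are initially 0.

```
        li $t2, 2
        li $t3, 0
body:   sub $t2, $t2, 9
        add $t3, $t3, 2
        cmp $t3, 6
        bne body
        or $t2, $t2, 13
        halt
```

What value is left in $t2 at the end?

after li $t2, 2: $t2=2
after li $t3, 0: $t3=0
after sub $t2, $t2, 9: $t2=2-9=-7
after add $t3, $t3, 2: $t3=0+2=2
cmp $t3, 6  (cmp 2,6)
bne body: taken
after sub $t2, $t2, 9: $t2=(-7)-9=-16
after add $t3, $t3, 2: $t3=2+2=4
cmp $t3, 6  (cmp 4,6)
bne body: taken
after sub $t2, $t2, 9: $t2=(-16)-9=-25
after add $t3, $t3, 2: $t3=4+2=6
cmp $t3, 6  (cmp 6,6)
bne body: not taken
after or $t2, $t2, 13: $t2=(-25)|13=-17
halt.

-17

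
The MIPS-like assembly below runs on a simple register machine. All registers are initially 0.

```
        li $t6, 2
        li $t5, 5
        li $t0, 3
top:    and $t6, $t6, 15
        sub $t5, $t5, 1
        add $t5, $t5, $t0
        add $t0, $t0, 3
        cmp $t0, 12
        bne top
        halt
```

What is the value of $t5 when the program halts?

$t6=2
$t5=5
$t0=3
$t6=2&15=2
$t5=5-1=4
$t5=4+3=7
$t0=3+3=6
cmp $t0, 12  (cmp 6,12)
bne top: taken
$t6=2&15=2
$t5=7-1=6
$t5=6+6=12
$t0=6+3=9
cmp $t0, 12  (cmp 9,12)
bne top: taken
$t6=2&15=2
$t5=12-1=11
$t5=11+9=20
$t0=9+3=12
cmp $t0, 12  (cmp 12,12)
bne top: not taken
halt.

20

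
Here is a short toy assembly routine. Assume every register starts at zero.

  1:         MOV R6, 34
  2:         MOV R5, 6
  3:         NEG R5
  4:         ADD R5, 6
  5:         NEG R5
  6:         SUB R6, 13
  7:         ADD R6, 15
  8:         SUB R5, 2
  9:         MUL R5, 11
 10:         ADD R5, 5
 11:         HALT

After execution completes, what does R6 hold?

R6=34
R5=6
R5=-(6)=-6
R5=(-6)+6=0
R5=-(0)=0
R6=34-13=21
R6=21+15=36
R5=0-2=-2
R5=(-2)*11=-22
R5=(-22)+5=-17
halt.

36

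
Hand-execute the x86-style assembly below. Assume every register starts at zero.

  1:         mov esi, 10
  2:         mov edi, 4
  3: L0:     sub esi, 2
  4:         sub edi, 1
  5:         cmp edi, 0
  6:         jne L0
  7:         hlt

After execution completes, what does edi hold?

esi=10
edi=4
esi=10-2=8
edi=4-1=3
cmp edi, 0  (cmp 3,0)
jne L0: taken
esi=8-2=6
edi=3-1=2
cmp edi, 0  (cmp 2,0)
jne L0: taken
esi=6-2=4
edi=2-1=1
cmp edi, 0  (cmp 1,0)
jne L0: taken
esi=4-2=2
edi=1-1=0
cmp edi, 0  (cmp 0,0)
jne L0: not taken
halt.

0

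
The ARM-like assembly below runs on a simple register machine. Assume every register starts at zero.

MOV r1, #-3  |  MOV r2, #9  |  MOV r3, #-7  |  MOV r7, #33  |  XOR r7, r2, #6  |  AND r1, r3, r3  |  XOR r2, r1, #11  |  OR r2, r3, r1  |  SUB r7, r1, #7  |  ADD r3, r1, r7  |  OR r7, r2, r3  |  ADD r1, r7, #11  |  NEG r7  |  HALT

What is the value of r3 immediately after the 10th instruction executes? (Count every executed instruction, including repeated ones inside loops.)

after MOV r1, #-3: r1=-3
after MOV r2, #9: r2=9
after MOV r3, #-7: r3=-7
after MOV r7, #33: r7=33
after XOR r7, r2, #6: r7=9^6=15
after AND r1, r3, r3: r1=(-7)&(-7)=-7
after XOR r2, r1, #11: r2=(-7)^11=-14
after OR r2, r3, r1: r2=(-7)|(-7)=-7
after SUB r7, r1, #7: r7=(-7)-7=-14
after ADD r3, r1, r7: r3=(-7)+(-14)=-21
After step 10: r3 = -21.

-21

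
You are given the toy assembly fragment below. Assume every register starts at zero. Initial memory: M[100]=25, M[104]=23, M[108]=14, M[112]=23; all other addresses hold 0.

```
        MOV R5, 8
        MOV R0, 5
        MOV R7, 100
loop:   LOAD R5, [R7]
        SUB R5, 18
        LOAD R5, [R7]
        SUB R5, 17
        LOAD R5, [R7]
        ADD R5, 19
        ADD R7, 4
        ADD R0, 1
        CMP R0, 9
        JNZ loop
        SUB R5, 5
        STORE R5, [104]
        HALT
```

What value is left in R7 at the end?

116

MOV R5, 8 → R5=8
MOV R0, 5 → R0=5
MOV R7, 100 → R7=100
LOAD R5, [R7] → R5=M[100]=25
SUB R5, 18 → R5=25-18=7
LOAD R5, [R7] → R5=M[100]=25
SUB R5, 17 → R5=25-17=8
LOAD R5, [R7] → R5=M[100]=25
ADD R5, 19 → R5=25+19=44
ADD R7, 4 → R7=100+4=104
ADD R0, 1 → R0=5+1=6
CMP R0, 9  (cmp 6,9)
JNZ loop: taken
LOAD R5, [R7] → R5=M[104]=23
SUB R5, 18 → R5=23-18=5
LOAD R5, [R7] → R5=M[104]=23
SUB R5, 17 → R5=23-17=6
LOAD R5, [R7] → R5=M[104]=23
ADD R5, 19 → R5=23+19=42
ADD R7, 4 → R7=104+4=108
ADD R0, 1 → R0=6+1=7
CMP R0, 9  (cmp 7,9)
JNZ loop: taken
LOAD R5, [R7] → R5=M[108]=14
SUB R5, 18 → R5=14-18=-4
LOAD R5, [R7] → R5=M[108]=14
SUB R5, 17 → R5=14-17=-3
LOAD R5, [R7] → R5=M[108]=14
ADD R5, 19 → R5=14+19=33
ADD R7, 4 → R7=108+4=112
ADD R0, 1 → R0=7+1=8
CMP R0, 9  (cmp 8,9)
JNZ loop: taken
LOAD R5, [R7] → R5=M[112]=23
SUB R5, 18 → R5=23-18=5
LOAD R5, [R7] → R5=M[112]=23
SUB R5, 17 → R5=23-17=6
LOAD R5, [R7] → R5=M[112]=23
ADD R5, 19 → R5=23+19=42
ADD R7, 4 → R7=112+4=116
ADD R0, 1 → R0=8+1=9
CMP R0, 9  (cmp 9,9)
JNZ loop: not taken
SUB R5, 5 → R5=42-5=37
STORE R5, [104] → M[104]=37
halt.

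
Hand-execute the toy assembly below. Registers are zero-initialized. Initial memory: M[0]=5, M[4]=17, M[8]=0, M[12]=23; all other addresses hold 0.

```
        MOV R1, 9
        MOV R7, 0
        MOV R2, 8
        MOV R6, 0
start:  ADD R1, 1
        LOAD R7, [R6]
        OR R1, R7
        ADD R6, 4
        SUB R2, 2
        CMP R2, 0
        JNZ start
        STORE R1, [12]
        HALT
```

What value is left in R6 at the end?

after MOV R1, 9: R1=9
after MOV R7, 0: R7=0
after MOV R2, 8: R2=8
after MOV R6, 0: R6=0
after ADD R1, 1: R1=9+1=10
after LOAD R7, [R6]: R7=M[0]=5
after OR R1, R7: R1=10|5=15
after ADD R6, 4: R6=0+4=4
after SUB R2, 2: R2=8-2=6
CMP R2, 0  (cmp 6,0)
JNZ start: taken
after ADD R1, 1: R1=15+1=16
after LOAD R7, [R6]: R7=M[4]=17
after OR R1, R7: R1=16|17=17
after ADD R6, 4: R6=4+4=8
after SUB R2, 2: R2=6-2=4
CMP R2, 0  (cmp 4,0)
JNZ start: taken
after ADD R1, 1: R1=17+1=18
after LOAD R7, [R6]: R7=M[8]=0
after OR R1, R7: R1=18|0=18
after ADD R6, 4: R6=8+4=12
after SUB R2, 2: R2=4-2=2
CMP R2, 0  (cmp 2,0)
JNZ start: taken
after ADD R1, 1: R1=18+1=19
after LOAD R7, [R6]: R7=M[12]=23
after OR R1, R7: R1=19|23=23
after ADD R6, 4: R6=12+4=16
after SUB R2, 2: R2=2-2=0
CMP R2, 0  (cmp 0,0)
JNZ start: not taken
STORE R1, [12] → M[12]=23
halt.

16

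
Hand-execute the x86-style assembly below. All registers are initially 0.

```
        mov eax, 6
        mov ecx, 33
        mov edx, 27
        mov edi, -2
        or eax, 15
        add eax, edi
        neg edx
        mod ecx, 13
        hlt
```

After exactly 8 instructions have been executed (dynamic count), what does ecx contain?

mov eax, 6 → eax=6
mov ecx, 33 → ecx=33
mov edx, 27 → edx=27
mov edi, -2 → edi=-2
or eax, 15 → eax=6|15=15
add eax, edi → eax=15+(-2)=13
neg edx → edx=-(27)=-27
mod ecx, 13 → ecx=33%13=7
After step 8: ecx = 7.

7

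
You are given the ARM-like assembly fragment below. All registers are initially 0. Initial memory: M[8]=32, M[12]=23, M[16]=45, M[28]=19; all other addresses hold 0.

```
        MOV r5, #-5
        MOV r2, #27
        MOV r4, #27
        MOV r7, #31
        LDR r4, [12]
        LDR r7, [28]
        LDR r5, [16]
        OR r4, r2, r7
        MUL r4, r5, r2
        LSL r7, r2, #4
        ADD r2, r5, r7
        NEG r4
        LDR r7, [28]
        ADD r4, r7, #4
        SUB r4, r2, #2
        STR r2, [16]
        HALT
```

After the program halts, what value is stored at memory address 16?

477

after MOV r5, #-5: r5=-5
after MOV r2, #27: r2=27
after MOV r4, #27: r4=27
after MOV r7, #31: r7=31
after LDR r4, [12]: r4=M[12]=23
after LDR r7, [28]: r7=M[28]=19
after LDR r5, [16]: r5=M[16]=45
after OR r4, r2, r7: r4=27|19=27
after MUL r4, r5, r2: r4=45*27=1215
after LSL r7, r2, #4: r7=27<<4=432
after ADD r2, r5, r7: r2=45+432=477
after NEG r4: r4=-(1215)=-1215
after LDR r7, [28]: r7=M[28]=19
after ADD r4, r7, #4: r4=19+4=23
after SUB r4, r2, #2: r4=477-2=475
STR r2, [16] → M[16]=477
halt.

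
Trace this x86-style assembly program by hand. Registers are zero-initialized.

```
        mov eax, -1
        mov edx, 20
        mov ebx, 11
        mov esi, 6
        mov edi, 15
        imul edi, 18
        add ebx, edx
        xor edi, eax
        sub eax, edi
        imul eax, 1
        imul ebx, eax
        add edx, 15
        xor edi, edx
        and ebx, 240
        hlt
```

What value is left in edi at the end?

-302

mov eax, -1 → eax=-1
mov edx, 20 → edx=20
mov ebx, 11 → ebx=11
mov esi, 6 → esi=6
mov edi, 15 → edi=15
imul edi, 18 → edi=15*18=270
add ebx, edx → ebx=11+20=31
xor edi, eax → edi=270^(-1)=-271
sub eax, edi → eax=(-1)-(-271)=270
imul eax, 1 → eax=270*1=270
imul ebx, eax → ebx=31*270=8370
add edx, 15 → edx=20+15=35
xor edi, edx → edi=(-271)^35=-302
and ebx, 240 → ebx=8370&240=176
halt.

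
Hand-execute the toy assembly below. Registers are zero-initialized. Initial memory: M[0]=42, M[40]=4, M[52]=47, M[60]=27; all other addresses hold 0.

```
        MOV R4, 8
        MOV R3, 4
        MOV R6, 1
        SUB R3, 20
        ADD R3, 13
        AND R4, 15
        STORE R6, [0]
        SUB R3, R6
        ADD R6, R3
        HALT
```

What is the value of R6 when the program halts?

after MOV R4, 8: R4=8
after MOV R3, 4: R3=4
after MOV R6, 1: R6=1
after SUB R3, 20: R3=4-20=-16
after ADD R3, 13: R3=(-16)+13=-3
after AND R4, 15: R4=8&15=8
STORE R6, [0] → M[0]=1
after SUB R3, R6: R3=(-3)-1=-4
after ADD R6, R3: R6=1+(-4)=-3
halt.

-3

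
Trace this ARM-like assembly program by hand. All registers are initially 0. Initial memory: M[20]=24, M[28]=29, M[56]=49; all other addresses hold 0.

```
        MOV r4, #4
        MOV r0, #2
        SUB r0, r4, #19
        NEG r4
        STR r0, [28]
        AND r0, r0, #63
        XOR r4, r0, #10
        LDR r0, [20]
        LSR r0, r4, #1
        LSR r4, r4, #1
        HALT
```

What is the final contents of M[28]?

-15

MOV r4, #4 → r4=4
MOV r0, #2 → r0=2
SUB r0, r4, #19 → r0=4-19=-15
NEG r4 → r4=-(4)=-4
STR r0, [28] → M[28]=-15
AND r0, r0, #63 → r0=(-15)&63=49
XOR r4, r0, #10 → r4=49^10=59
LDR r0, [20] → r0=M[20]=24
LSR r0, r4, #1 → r0=59>>1=29
LSR r4, r4, #1 → r4=59>>1=29
halt.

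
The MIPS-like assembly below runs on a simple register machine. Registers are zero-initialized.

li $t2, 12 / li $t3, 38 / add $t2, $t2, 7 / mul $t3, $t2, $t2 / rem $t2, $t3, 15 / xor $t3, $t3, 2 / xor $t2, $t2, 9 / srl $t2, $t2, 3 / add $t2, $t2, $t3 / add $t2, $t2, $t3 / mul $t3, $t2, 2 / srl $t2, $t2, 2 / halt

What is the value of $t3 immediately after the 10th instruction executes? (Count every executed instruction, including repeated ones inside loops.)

li $t2, 12 → $t2=12
li $t3, 38 → $t3=38
add $t2, $t2, 7 → $t2=12+7=19
mul $t3, $t2, $t2 → $t3=19*19=361
rem $t2, $t3, 15 → $t2=361%15=1
xor $t3, $t3, 2 → $t3=361^2=363
xor $t2, $t2, 9 → $t2=1^9=8
srl $t2, $t2, 3 → $t2=8>>3=1
add $t2, $t2, $t3 → $t2=1+363=364
add $t2, $t2, $t3 → $t2=364+363=727
After step 10: $t3 = 363.

363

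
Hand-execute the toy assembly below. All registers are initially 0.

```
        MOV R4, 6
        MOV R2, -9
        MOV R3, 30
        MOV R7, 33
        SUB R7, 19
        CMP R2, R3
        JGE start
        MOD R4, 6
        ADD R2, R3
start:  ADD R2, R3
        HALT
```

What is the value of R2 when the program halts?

51

R4=6
R2=-9
R3=30
R7=33
R7=33-19=14
CMP R2, R3  (cmp -9,30)
JGE start: not taken
R4=6%6=0
R2=(-9)+30=21
R2=21+30=51
halt.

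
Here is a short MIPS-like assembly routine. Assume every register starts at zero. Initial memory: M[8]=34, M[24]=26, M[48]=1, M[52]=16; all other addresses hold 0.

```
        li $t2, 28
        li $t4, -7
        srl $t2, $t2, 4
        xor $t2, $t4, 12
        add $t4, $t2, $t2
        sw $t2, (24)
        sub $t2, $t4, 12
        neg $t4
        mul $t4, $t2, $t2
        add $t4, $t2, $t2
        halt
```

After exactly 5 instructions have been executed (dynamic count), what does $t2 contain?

li $t2, 28 → $t2=28
li $t4, -7 → $t4=-7
srl $t2, $t2, 4 → $t2=28>>4=1
xor $t2, $t4, 12 → $t2=(-7)^12=-11
add $t4, $t2, $t2 → $t4=(-11)+(-11)=-22
After step 5: $t2 = -11.

-11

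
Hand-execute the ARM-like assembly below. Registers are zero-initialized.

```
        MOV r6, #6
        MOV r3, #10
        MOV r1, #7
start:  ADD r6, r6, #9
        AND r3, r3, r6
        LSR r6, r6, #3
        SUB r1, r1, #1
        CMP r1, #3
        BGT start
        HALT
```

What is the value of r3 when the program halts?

after MOV r6, #6: r6=6
after MOV r3, #10: r3=10
after MOV r1, #7: r1=7
after ADD r6, r6, #9: r6=6+9=15
after AND r3, r3, r6: r3=10&15=10
after LSR r6, r6, #3: r6=15>>3=1
after SUB r1, r1, #1: r1=7-1=6
CMP r1, #3  (cmp 6,3)
BGT start: taken
after ADD r6, r6, #9: r6=1+9=10
after AND r3, r3, r6: r3=10&10=10
after LSR r6, r6, #3: r6=10>>3=1
after SUB r1, r1, #1: r1=6-1=5
CMP r1, #3  (cmp 5,3)
BGT start: taken
after ADD r6, r6, #9: r6=1+9=10
after AND r3, r3, r6: r3=10&10=10
after LSR r6, r6, #3: r6=10>>3=1
after SUB r1, r1, #1: r1=5-1=4
CMP r1, #3  (cmp 4,3)
BGT start: taken
after ADD r6, r6, #9: r6=1+9=10
after AND r3, r3, r6: r3=10&10=10
after LSR r6, r6, #3: r6=10>>3=1
after SUB r1, r1, #1: r1=4-1=3
CMP r1, #3  (cmp 3,3)
BGT start: not taken
halt.

10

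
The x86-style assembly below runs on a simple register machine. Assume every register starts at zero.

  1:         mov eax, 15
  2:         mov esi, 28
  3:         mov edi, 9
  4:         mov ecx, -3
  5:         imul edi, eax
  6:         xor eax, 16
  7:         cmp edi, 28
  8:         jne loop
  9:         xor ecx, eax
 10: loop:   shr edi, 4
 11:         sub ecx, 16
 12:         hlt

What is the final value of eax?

after mov eax, 15: eax=15
after mov esi, 28: esi=28
after mov edi, 9: edi=9
after mov ecx, -3: ecx=-3
after imul edi, eax: edi=9*15=135
after xor eax, 16: eax=15^16=31
cmp edi, 28  (cmp 135,28)
jne loop: taken
after shr edi, 4: edi=135>>4=8
after sub ecx, 16: ecx=(-3)-16=-19
halt.

31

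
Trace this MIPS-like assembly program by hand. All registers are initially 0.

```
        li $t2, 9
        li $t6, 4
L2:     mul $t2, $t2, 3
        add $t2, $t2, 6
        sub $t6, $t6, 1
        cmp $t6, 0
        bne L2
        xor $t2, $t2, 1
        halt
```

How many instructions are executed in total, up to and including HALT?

$t2=9
$t6=4
$t2=9*3=27
$t2=27+6=33
$t6=4-1=3
cmp $t6, 0  (cmp 3,0)
bne L2: taken
$t2=33*3=99
$t2=99+6=105
$t6=3-1=2
cmp $t6, 0  (cmp 2,0)
bne L2: taken
$t2=105*3=315
$t2=315+6=321
$t6=2-1=1
cmp $t6, 0  (cmp 1,0)
bne L2: taken
$t2=321*3=963
$t2=963+6=969
$t6=1-1=0
cmp $t6, 0  (cmp 0,0)
bne L2: not taken
$t2=969^1=968
halt.
Total executed instructions: 24.

24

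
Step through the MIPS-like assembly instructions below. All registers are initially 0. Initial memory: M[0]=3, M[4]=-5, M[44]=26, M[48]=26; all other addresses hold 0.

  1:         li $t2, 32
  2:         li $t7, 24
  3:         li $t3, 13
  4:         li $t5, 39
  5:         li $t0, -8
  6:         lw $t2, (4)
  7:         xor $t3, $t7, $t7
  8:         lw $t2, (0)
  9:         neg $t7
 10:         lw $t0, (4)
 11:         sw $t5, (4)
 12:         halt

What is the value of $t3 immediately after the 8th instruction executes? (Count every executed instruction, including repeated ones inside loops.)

$t2=32
$t7=24
$t3=13
$t5=39
$t0=-8
$t2=M[4]=-5
$t3=24^24=0
$t2=M[0]=3
After step 8: $t3 = 0.

0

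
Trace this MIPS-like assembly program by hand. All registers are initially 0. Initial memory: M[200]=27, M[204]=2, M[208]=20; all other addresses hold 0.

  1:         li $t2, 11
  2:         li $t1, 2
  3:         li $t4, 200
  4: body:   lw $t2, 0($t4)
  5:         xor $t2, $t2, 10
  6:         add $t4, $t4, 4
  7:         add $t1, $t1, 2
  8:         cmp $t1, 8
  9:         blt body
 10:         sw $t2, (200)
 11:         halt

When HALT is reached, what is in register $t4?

212

$t2=11
$t1=2
$t4=200
$t2=M[200]=27
$t2=27^10=17
$t4=200+4=204
$t1=2+2=4
cmp $t1, 8  (cmp 4,8)
blt body: taken
$t2=M[204]=2
$t2=2^10=8
$t4=204+4=208
$t1=4+2=6
cmp $t1, 8  (cmp 6,8)
blt body: taken
$t2=M[208]=20
$t2=20^10=30
$t4=208+4=212
$t1=6+2=8
cmp $t1, 8  (cmp 8,8)
blt body: not taken
sw $t2, (200) → M[200]=30
halt.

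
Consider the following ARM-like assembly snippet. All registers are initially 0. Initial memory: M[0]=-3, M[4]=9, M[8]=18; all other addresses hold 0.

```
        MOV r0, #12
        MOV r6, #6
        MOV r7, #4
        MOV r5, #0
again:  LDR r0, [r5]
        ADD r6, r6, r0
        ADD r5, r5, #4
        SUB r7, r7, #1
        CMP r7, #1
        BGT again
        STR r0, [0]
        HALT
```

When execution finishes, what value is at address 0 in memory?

18

r0=12
r6=6
r7=4
r5=0
r0=M[0]=-3
r6=6+(-3)=3
r5=0+4=4
r7=4-1=3
CMP r7, #1  (cmp 3,1)
BGT again: taken
r0=M[4]=9
r6=3+9=12
r5=4+4=8
r7=3-1=2
CMP r7, #1  (cmp 2,1)
BGT again: taken
r0=M[8]=18
r6=12+18=30
r5=8+4=12
r7=2-1=1
CMP r7, #1  (cmp 1,1)
BGT again: not taken
STR r0, [0] → M[0]=18
halt.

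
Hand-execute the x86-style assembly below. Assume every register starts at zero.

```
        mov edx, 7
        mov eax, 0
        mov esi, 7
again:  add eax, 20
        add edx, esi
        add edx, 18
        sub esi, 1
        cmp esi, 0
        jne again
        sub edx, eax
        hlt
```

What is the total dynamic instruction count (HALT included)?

47

edx=7
eax=0
esi=7
eax=0+20=20
edx=7+7=14
edx=14+18=32
esi=7-1=6
cmp esi, 0  (cmp 6,0)
jne again: taken
eax=20+20=40
edx=32+6=38
edx=38+18=56
esi=6-1=5
cmp esi, 0  (cmp 5,0)
jne again: taken
eax=40+20=60
edx=56+5=61
edx=61+18=79
esi=5-1=4
cmp esi, 0  (cmp 4,0)
jne again: taken
eax=60+20=80
edx=79+4=83
edx=83+18=101
esi=4-1=3
cmp esi, 0  (cmp 3,0)
jne again: taken
eax=80+20=100
edx=101+3=104
edx=104+18=122
esi=3-1=2
cmp esi, 0  (cmp 2,0)
jne again: taken
eax=100+20=120
edx=122+2=124
edx=124+18=142
esi=2-1=1
cmp esi, 0  (cmp 1,0)
jne again: taken
eax=120+20=140
edx=142+1=143
edx=143+18=161
esi=1-1=0
cmp esi, 0  (cmp 0,0)
jne again: not taken
edx=161-140=21
halt.
Total executed instructions: 47.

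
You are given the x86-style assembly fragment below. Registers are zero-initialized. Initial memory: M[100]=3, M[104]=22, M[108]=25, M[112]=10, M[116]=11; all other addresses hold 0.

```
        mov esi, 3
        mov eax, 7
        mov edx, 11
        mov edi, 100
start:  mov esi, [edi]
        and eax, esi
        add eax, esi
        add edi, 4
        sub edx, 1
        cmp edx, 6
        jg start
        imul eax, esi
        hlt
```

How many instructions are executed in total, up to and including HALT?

41

after mov esi, 3: esi=3
after mov eax, 7: eax=7
after mov edx, 11: edx=11
after mov edi, 100: edi=100
after mov esi, [edi]: esi=M[100]=3
after and eax, esi: eax=7&3=3
after add eax, esi: eax=3+3=6
after add edi, 4: edi=100+4=104
after sub edx, 1: edx=11-1=10
cmp edx, 6  (cmp 10,6)
jg start: taken
after mov esi, [edi]: esi=M[104]=22
after and eax, esi: eax=6&22=6
after add eax, esi: eax=6+22=28
after add edi, 4: edi=104+4=108
after sub edx, 1: edx=10-1=9
cmp edx, 6  (cmp 9,6)
jg start: taken
after mov esi, [edi]: esi=M[108]=25
after and eax, esi: eax=28&25=24
after add eax, esi: eax=24+25=49
after add edi, 4: edi=108+4=112
after sub edx, 1: edx=9-1=8
cmp edx, 6  (cmp 8,6)
jg start: taken
after mov esi, [edi]: esi=M[112]=10
after and eax, esi: eax=49&10=0
after add eax, esi: eax=0+10=10
after add edi, 4: edi=112+4=116
after sub edx, 1: edx=8-1=7
cmp edx, 6  (cmp 7,6)
jg start: taken
after mov esi, [edi]: esi=M[116]=11
after and eax, esi: eax=10&11=10
after add eax, esi: eax=10+11=21
after add edi, 4: edi=116+4=120
after sub edx, 1: edx=7-1=6
cmp edx, 6  (cmp 6,6)
jg start: not taken
after imul eax, esi: eax=21*11=231
halt.
Total executed instructions: 41.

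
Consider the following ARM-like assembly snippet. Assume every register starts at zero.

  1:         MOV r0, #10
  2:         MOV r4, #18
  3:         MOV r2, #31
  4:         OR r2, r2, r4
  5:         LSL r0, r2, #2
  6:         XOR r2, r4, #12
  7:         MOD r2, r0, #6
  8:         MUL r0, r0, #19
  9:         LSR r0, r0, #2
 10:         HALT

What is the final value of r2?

4

after MOV r0, #10: r0=10
after MOV r4, #18: r4=18
after MOV r2, #31: r2=31
after OR r2, r2, r4: r2=31|18=31
after LSL r0, r2, #2: r0=31<<2=124
after XOR r2, r4, #12: r2=18^12=30
after MOD r2, r0, #6: r2=124%6=4
after MUL r0, r0, #19: r0=124*19=2356
after LSR r0, r0, #2: r0=2356>>2=589
halt.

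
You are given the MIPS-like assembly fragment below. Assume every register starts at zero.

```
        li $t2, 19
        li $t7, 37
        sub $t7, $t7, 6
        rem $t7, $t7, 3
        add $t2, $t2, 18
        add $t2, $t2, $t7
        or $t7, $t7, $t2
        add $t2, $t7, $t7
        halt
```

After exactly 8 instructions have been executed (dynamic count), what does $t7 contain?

39

li $t2, 19 → $t2=19
li $t7, 37 → $t7=37
sub $t7, $t7, 6 → $t7=37-6=31
rem $t7, $t7, 3 → $t7=31%3=1
add $t2, $t2, 18 → $t2=19+18=37
add $t2, $t2, $t7 → $t2=37+1=38
or $t7, $t7, $t2 → $t7=1|38=39
add $t2, $t7, $t7 → $t2=39+39=78
After step 8: $t7 = 39.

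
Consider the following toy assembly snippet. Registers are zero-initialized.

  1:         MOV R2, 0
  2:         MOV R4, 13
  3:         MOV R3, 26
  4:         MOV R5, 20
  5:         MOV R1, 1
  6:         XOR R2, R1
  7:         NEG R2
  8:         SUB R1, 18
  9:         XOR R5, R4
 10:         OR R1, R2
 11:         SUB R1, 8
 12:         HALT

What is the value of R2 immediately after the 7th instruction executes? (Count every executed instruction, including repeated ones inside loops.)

after MOV R2, 0: R2=0
after MOV R4, 13: R4=13
after MOV R3, 26: R3=26
after MOV R5, 20: R5=20
after MOV R1, 1: R1=1
after XOR R2, R1: R2=0^1=1
after NEG R2: R2=-(1)=-1
After step 7: R2 = -1.

-1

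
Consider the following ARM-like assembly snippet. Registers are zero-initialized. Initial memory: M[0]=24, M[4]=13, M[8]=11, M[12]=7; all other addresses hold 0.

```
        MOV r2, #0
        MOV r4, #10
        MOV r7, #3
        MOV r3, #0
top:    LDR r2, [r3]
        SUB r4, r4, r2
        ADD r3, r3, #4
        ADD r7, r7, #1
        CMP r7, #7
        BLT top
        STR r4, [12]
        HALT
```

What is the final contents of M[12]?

-45

r2=0
r4=10
r7=3
r3=0
r2=M[0]=24
r4=10-24=-14
r3=0+4=4
r7=3+1=4
CMP r7, #7  (cmp 4,7)
BLT top: taken
r2=M[4]=13
r4=(-14)-13=-27
r3=4+4=8
r7=4+1=5
CMP r7, #7  (cmp 5,7)
BLT top: taken
r2=M[8]=11
r4=(-27)-11=-38
r3=8+4=12
r7=5+1=6
CMP r7, #7  (cmp 6,7)
BLT top: taken
r2=M[12]=7
r4=(-38)-7=-45
r3=12+4=16
r7=6+1=7
CMP r7, #7  (cmp 7,7)
BLT top: not taken
STR r4, [12] → M[12]=-45
halt.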